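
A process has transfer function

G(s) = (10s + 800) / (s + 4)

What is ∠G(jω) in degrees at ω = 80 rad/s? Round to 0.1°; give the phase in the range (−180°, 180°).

-42.1°

Substitute s = j80:
Numerator: 10(j80) + 800 = 800 + j800
Denominator: (j80) + 4 = 4 + j80
|N| = √(800² + 800²) ≈ 1131.4, ∠N ≈ 45.00°
|D| = √(4² + 80²) ≈ 80.1, ∠D ≈ 87.14°
∠G = 45.00° − 87.14° = -42.14°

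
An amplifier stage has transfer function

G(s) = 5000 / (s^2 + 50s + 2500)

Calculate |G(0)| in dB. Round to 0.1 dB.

6.0 dB

G(0) = 5000 / 2500 = 2
20 log₁₀(2) ≈ 6.02 dB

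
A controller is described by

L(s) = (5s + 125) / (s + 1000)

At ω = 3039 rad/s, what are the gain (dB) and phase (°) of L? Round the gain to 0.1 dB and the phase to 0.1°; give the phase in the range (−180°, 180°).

Substitute s = j3039:
Numerator: 5(j3039) + 125 = 125 + j15195
Denominator: (j3039) + 1000 = 1000 + j3039
|N| = √(125² + 15195²) ≈ 15196, ∠N ≈ 89.53°
|D| = √(1000² + 3039²) ≈ 3199.3, ∠D ≈ 71.79°
|L| = 15196 / 3199.3 ≈ 4.7498
Gain = 20 log₁₀(4.7498) ≈ 13.53 dB
∠L = 89.53° − 71.79° = 17.74°

13.5 dB, 17.7°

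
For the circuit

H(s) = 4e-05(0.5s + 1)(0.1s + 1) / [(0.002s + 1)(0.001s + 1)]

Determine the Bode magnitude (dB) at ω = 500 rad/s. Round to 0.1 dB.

At ω = 500 rad/s:
zero (1 + j500·0.5) = 1 + j250 → |·| ≈ 250, ∠ ≈ 89.77°
zero (1 + j500·0.1) = 1 + j50 → |·| ≈ 50.01, ∠ ≈ 88.85°
pole (1 + j500·0.002) = 1 + j1 → |·| ≈ 1.4142, ∠ ≈ 45.00°
pole (1 + j500·0.001) = 1 + j0.5 → |·| ≈ 1.118, ∠ ≈ 26.57°
|H| = 4e-05 · 250 · 50.01 / (1.4142 · 1.118) ≈ 0.3163
Gain = 20 log₁₀(0.3163) ≈ -10.00 dB

-10.0 dB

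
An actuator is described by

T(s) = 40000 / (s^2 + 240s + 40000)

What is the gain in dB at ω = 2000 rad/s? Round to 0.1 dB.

At s = jω = j2000:
quadratic: (j2000)² + 240·j2000 + 40000 = -3960000 + j480000 → |·| ≈ 3.989e+06, ∠ ≈ 173.09°
|T| = 40000 / 3.989e+06 ≈ 0.010028
Gain = 20 log₁₀(0.010028) ≈ -39.98 dB

-40.0 dB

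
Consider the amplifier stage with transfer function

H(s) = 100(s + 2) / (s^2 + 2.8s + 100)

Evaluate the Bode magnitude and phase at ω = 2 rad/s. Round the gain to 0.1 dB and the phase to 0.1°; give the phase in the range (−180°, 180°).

9.4 dB, 41.7°

At s = jω = j2:
zero (s+2): 2 + j2 → |·| = √(2²+2²) = √8 ≈ 2.8284, ∠ = arctan(2/2) ≈ 45.00°
quadratic: (j2)² + 2.8·j2 + 100 = 96 + j5.6 → |·| ≈ 96.163, ∠ ≈ 3.34°
|H| = 100 · 2.8284 / 96.163 ≈ 2.9413
Gain = 20 log₁₀(2.9413) ≈ 9.37 dB
∠H = 45.00° − 3.34° = 41.66°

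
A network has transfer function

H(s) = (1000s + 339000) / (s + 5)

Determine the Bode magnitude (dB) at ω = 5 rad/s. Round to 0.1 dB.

Substitute s = j5:
Numerator: 1000(j5) + 339000 = 339000 + j5000
Denominator: (j5) + 5 = 5 + j5
|N| = √(339000² + 5000²) ≈ 3.3904e+05, ∠N ≈ 0.85°
|D| = √(5² + 5²) ≈ 7.0711, ∠D ≈ 45.00°
|H| = 3.3904e+05 / 7.0711 ≈ 47947
Gain = 20 log₁₀(47947) ≈ 93.62 dB

93.6 dB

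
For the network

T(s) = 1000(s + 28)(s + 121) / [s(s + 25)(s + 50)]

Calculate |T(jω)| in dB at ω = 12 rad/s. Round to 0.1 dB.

At s = jω = j12:
zero (s+28): 28 + j12 → |·| = √(28²+12²) = √928 ≈ 30.463, ∠ = arctan(12/28) ≈ 23.20°
zero (s+121): 121 + j12 → |·| = √(121²+12²) = √14785 ≈ 121.59, ∠ = arctan(12/121) ≈ 5.66°
pole (s+25): 25 + j12 → |·| = √(25²+12²) = √769 ≈ 27.731, ∠ = arctan(12/25) ≈ 25.64°
pole (s+50): 50 + j12 → |·| = √(50²+12²) = √2644 ≈ 51.42, ∠ = arctan(12/50) ≈ 13.50°
pole at origin: |s| = 12, ∠ = 90.00° (in denominator)
|T| = 1000 · 3704 / 17111 ≈ 216.47
Gain = 20 log₁₀(216.47) ≈ 46.71 dB

46.7 dB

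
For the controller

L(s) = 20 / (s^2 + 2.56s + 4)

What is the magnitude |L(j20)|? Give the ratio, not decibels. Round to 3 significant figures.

0.0501

At s = jω = j20:
quadratic: (j20)² + 2.56·j20 + 4 = -396 + j51.2 → |·| ≈ 399.3, ∠ ≈ 172.63°
|L| = 20 / 399.3 ≈ 0.050088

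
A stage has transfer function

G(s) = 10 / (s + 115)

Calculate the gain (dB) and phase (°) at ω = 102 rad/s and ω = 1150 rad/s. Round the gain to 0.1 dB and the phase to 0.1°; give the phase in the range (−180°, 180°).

ω = 102: -23.7 dB, -41.6°; ω = 1150: -41.3 dB, -84.3°

Substitute s = j102:
Numerator: 10 = 10 + j0
Denominator: (j102) + 115 = 115 + j102
|N| = √(10² + 0²) ≈ 10, ∠N ≈ 0.00°
|D| = √(115² + 102²) ≈ 153.72, ∠D ≈ 41.57°
|G| = 10 / 153.72 ≈ 0.065053
Gain = 20 log₁₀(0.065053) ≈ -23.73 dB
∠G = 0.00° − 41.57° = -41.57°

Substitute s = j1150:
Numerator: 10 = 10 + j0
Denominator: (j1150) + 115 = 115 + j1150
|N| = √(10² + 0²) ≈ 10, ∠N ≈ 0.00°
|D| = √(115² + 1150²) ≈ 1155.7, ∠D ≈ 84.29°
|G| = 10 / 1155.7 ≈ 0.0086528
Gain = 20 log₁₀(0.0086528) ≈ -41.26 dB
∠G = 0.00° − 84.29° = -84.29°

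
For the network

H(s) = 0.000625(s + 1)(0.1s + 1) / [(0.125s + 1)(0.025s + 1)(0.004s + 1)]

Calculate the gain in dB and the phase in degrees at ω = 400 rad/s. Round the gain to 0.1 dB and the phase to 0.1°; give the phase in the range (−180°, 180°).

-39.5 dB, -52.7°

At ω = 400 rad/s:
zero (1 + j400·1) = 1 + j400 → |·| ≈ 400, ∠ ≈ 89.86°
zero (1 + j400·0.1) = 1 + j40 → |·| ≈ 40.012, ∠ ≈ 88.57°
pole (1 + j400·0.125) = 1 + j50 → |·| ≈ 50.01, ∠ ≈ 88.85°
pole (1 + j400·0.025) = 1 + j10 → |·| ≈ 10.05, ∠ ≈ 84.29°
pole (1 + j400·0.004) = 1 + j1.6 → |·| ≈ 1.8868, ∠ ≈ 57.99°
|H| = 0.000625 · 400 · 40.012 / (50.01 · 10.05 · 1.8868) ≈ 0.010548
Gain = 20 log₁₀(0.010548) ≈ -39.54 dB
∠H = (89.86° + 88.57°) − (88.85° + 84.29° + 57.99°) = -52.70°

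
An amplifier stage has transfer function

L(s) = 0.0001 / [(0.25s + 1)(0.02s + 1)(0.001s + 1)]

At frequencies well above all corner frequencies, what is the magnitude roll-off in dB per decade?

Each pole contributes −20 dB/decade at high frequency; each zero contributes +20 dB/decade.
Net: 0 zero(s) − 3 pole(s) → -60 dB/decade.

-60 dB/decade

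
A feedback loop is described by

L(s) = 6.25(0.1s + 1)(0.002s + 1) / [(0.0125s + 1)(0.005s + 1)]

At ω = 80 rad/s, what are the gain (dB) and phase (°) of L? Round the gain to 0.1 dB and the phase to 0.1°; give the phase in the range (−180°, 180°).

30.5 dB, 25.2°

At ω = 80 rad/s:
zero (1 + j80·0.1) = 1 + j8 → |·| ≈ 8.0623, ∠ ≈ 82.87°
zero (1 + j80·0.002) = 1 + j0.16 → |·| ≈ 1.0127, ∠ ≈ 9.09°
pole (1 + j80·0.0125) = 1 + j1 → |·| ≈ 1.4142, ∠ ≈ 45.00°
pole (1 + j80·0.005) = 1 + j0.4 → |·| ≈ 1.077, ∠ ≈ 21.80°
|L| = 6.25 · 8.0623 · 1.0127 / (1.4142 · 1.077) ≈ 33.504
Gain = 20 log₁₀(33.504) ≈ 30.50 dB
∠L = (82.87° + 9.09°) − (45.00° + 21.80°) = 25.16°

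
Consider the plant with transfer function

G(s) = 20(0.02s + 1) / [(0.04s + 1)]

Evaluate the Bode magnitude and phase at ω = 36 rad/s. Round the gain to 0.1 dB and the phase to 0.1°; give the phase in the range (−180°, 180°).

23.0 dB, -19.5°

At ω = 36 rad/s:
zero (1 + j36·0.02) = 1 + j0.72 → |·| ≈ 1.2322, ∠ ≈ 35.75°
pole (1 + j36·0.04) = 1 + j1.44 → |·| ≈ 1.7532, ∠ ≈ 55.22°
|G| = 20 · 1.2322 / (1.7532) ≈ 14.057
Gain = 20 log₁₀(14.057) ≈ 22.96 dB
∠G = (35.75°) − (55.22°) = -19.47°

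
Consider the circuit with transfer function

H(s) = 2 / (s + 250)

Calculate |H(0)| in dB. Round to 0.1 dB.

-41.9 dB

H(0) = 2 / 250 = 0.008
20 log₁₀(0.008) ≈ -41.94 dB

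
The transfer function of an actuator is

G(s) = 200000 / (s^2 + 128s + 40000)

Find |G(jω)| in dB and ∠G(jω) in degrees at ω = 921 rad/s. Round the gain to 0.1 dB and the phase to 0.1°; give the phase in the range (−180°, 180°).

At s = jω = j921:
quadratic: (j921)² + 128·j921 + 40000 = -808241 + j117888 → |·| ≈ 8.1679e+05, ∠ ≈ 171.70°
|G| = 200000 / 8.1679e+05 ≈ 0.24486
Gain = 20 log₁₀(0.24486) ≈ -12.22 dB
∠G = 0.00° − 171.70° = -171.70°

-12.2 dB, -171.7°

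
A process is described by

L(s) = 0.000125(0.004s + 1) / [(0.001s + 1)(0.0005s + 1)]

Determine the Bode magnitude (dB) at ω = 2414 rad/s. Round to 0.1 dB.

-70.6 dB

At ω = 2414 rad/s:
zero (1 + j2414·0.004) = 1 + j9.656 → |·| ≈ 9.7076, ∠ ≈ 84.09°
pole (1 + j2414·0.001) = 1 + j2.414 → |·| ≈ 2.6129, ∠ ≈ 67.50°
pole (1 + j2414·0.0005) = 1 + j1.207 → |·| ≈ 1.5674, ∠ ≈ 50.36°
|L| = 0.000125 · 9.7076 / (2.6129 · 1.5674) ≈ 0.00029629
Gain = 20 log₁₀(0.00029629) ≈ -70.57 dB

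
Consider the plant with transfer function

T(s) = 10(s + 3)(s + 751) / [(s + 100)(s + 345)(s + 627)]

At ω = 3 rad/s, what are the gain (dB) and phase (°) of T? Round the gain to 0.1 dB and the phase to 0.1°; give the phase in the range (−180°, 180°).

-56.6 dB, 42.7°

At s = jω = j3:
zero (s+3): 3 + j3 → |·| = √(3²+3²) = √18 ≈ 4.2426, ∠ = arctan(3/3) ≈ 45.00°
zero (s+751): 751 + j3 → |·| = √(751²+3²) = √564010 ≈ 751.01, ∠ = arctan(3/751) ≈ 0.23°
pole (s+100): 100 + j3 → |·| = √(100²+3²) = √10009 ≈ 100.04, ∠ = arctan(3/100) ≈ 1.72°
pole (s+345): 345 + j3 → |·| = √(345²+3²) = √119034 ≈ 345.01, ∠ = arctan(3/345) ≈ 0.50°
pole (s+627): 627 + j3 → |·| = √(627²+3²) = √393138 ≈ 627.01, ∠ = arctan(3/627) ≈ 0.27°
|T| = 10 · 3186.2 / 2.1641e+07 ≈ 0.0014723
Gain = 20 log₁₀(0.0014723) ≈ -56.64 dB
∠T = 45.23° − 2.49° = 42.74°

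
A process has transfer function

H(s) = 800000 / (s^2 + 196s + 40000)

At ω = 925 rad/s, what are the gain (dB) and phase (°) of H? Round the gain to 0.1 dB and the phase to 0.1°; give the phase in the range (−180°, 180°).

-0.4 dB, -167.5°

At s = jω = j925:
quadratic: (j925)² + 196·j925 + 40000 = -815625 + j181300 → |·| ≈ 8.3553e+05, ∠ ≈ 167.47°
|H| = 800000 / 8.3553e+05 ≈ 0.95748
Gain = 20 log₁₀(0.95748) ≈ -0.38 dB
∠H = 0.00° − 167.47° = -167.47°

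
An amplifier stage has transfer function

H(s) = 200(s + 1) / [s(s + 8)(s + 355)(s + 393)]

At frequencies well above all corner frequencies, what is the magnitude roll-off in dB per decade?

-60 dB/decade

Each pole contributes −20 dB/decade at high frequency; each zero contributes +20 dB/decade.
Net: 1 zero(s) − 4 pole(s) → -60 dB/decade.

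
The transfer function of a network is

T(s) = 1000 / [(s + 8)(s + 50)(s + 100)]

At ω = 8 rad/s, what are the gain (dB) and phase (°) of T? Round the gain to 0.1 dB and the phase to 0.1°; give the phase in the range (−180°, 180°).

-35.2 dB, -58.7°

At s = jω = j8:
pole (s+8): 8 + j8 → |·| = √(8²+8²) = √128 ≈ 11.314, ∠ = arctan(8/8) ≈ 45.00°
pole (s+50): 50 + j8 → |·| = √(50²+8²) = √2564 ≈ 50.636, ∠ = arctan(8/50) ≈ 9.09°
pole (s+100): 100 + j8 → |·| = √(100²+8²) = √10064 ≈ 100.32, ∠ = arctan(8/100) ≈ 4.57°
|T| = 1000 / 57473 ≈ 0.017399
Gain = 20 log₁₀(0.017399) ≈ -35.19 dB
∠T = 0.00° − 58.66° = -58.66°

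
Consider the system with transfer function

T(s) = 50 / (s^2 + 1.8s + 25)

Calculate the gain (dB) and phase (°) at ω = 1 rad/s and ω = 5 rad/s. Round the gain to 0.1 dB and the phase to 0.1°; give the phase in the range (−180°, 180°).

ω = 1: 6.4 dB, -4.3°; ω = 5: 14.9 dB, -90.0°

At s = jω = j1:
quadratic: (j1)² + 1.8·j1 + 25 = 24 + j1.8 → |·| ≈ 24.067, ∠ ≈ 4.29°
|T| = 50 / 24.067 ≈ 2.0775
Gain = 20 log₁₀(2.0775) ≈ 6.35 dB
∠T = 0.00° − 4.29° = -4.29°

At s = jω = j5:
quadratic: (j5)² + 1.8·j5 + 25 = 0 + j9 → |·| ≈ 9, ∠ ≈ 90.00°
|T| = 50 / 9 ≈ 5.5556
Gain = 20 log₁₀(5.5556) ≈ 14.89 dB
∠T = 0.00° − 90.00° = -90.00°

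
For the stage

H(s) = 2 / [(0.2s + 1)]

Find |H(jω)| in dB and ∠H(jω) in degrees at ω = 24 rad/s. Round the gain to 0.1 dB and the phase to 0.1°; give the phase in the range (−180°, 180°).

-7.8 dB, -78.2°

At ω = 24 rad/s:
pole (1 + j24·0.2) = 1 + j4.8 → |·| ≈ 4.9031, ∠ ≈ 78.23°
|H| = 2 · 1 / (4.9031) ≈ 0.40791
Gain = 20 log₁₀(0.40791) ≈ -7.79 dB
∠H = (0°) − (78.23°) = -78.23°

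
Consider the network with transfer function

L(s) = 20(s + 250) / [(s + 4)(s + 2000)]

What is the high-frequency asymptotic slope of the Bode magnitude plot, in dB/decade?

-20 dB/decade

Each pole contributes −20 dB/decade at high frequency; each zero contributes +20 dB/decade.
Net: 1 zero(s) − 2 pole(s) → -20 dB/decade.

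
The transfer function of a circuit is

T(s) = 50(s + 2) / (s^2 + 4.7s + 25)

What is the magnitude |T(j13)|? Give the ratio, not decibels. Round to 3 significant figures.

At s = jω = j13:
zero (s+2): 2 + j13 → |·| = √(2²+13²) = √173 ≈ 13.153, ∠ = arctan(13/2) ≈ 81.25°
quadratic: (j13)² + 4.7·j13 + 25 = -144 + j61.1 → |·| ≈ 156.43, ∠ ≈ 157.01°
|T| = 50 · 13.153 / 156.43 ≈ 4.2041

4.20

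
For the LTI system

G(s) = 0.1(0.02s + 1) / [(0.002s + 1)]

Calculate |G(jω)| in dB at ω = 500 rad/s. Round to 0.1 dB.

-3.0 dB

At ω = 500 rad/s:
zero (1 + j500·0.02) = 1 + j10 → |·| ≈ 10.05, ∠ ≈ 84.29°
pole (1 + j500·0.002) = 1 + j1 → |·| ≈ 1.4142, ∠ ≈ 45.00°
|G| = 0.1 · 10.05 / (1.4142) ≈ 0.71065
Gain = 20 log₁₀(0.71065) ≈ -2.97 dB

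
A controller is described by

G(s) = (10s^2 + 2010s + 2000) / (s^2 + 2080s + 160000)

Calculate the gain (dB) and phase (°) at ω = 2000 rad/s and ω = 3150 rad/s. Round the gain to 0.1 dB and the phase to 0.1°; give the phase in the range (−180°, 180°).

Substitute s = j2000:
Numerator: 10(j2000)^2 + 2010(j2000) + 2000 = -39998000 + j4020000
Denominator: (j2000)^2 + 2080(j2000) + 160000 = -3840000 + j4160000
|N| = √(39998000² + 4020000²) ≈ 4.02e+07, ∠N ≈ 174.26°
|D| = √(3840000² + 4160000²) ≈ 5.6614e+06, ∠D ≈ 132.71°
|G| = 4.02e+07 / 5.6614e+06 ≈ 7.1007
Gain = 20 log₁₀(7.1007) ≈ 17.03 dB
∠G = 174.26° − 132.71° = 41.55°

Substitute s = j3150:
Numerator: 10(j3150)^2 + 2010(j3150) + 2000 = -99223000 + j6331500
Denominator: (j3150)^2 + 2080(j3150) + 160000 = -9762500 + j6552000
|N| = √(99223000² + 6331500²) ≈ 9.9425e+07, ∠N ≈ 176.35°
|D| = √(9762500² + 6552000²) ≈ 1.1757e+07, ∠D ≈ 146.13°
|G| = 9.9425e+07 / 1.1757e+07 ≈ 8.4567
Gain = 20 log₁₀(8.4567) ≈ 18.54 dB
∠G = 176.35° − 146.13° = 30.22°

ω = 2000: 17.0 dB, 41.6°; ω = 3150: 18.5 dB, 30.2°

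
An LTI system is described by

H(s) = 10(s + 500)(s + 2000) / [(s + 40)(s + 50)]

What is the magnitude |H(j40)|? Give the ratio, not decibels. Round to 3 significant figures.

2.77e+03

At s = jω = j40:
zero (s+500): 500 + j40 → |·| = √(500²+40²) = √251600 ≈ 501.6, ∠ = arctan(40/500) ≈ 4.57°
zero (s+2000): 2000 + j40 → |·| = √(2000²+40²) = √4001600 ≈ 2000.4, ∠ = arctan(40/2000) ≈ 1.15°
pole (s+40): 40 + j40 → |·| = √(40²+40²) = √3200 ≈ 56.569, ∠ = arctan(40/40) ≈ 45.00°
pole (s+50): 50 + j40 → |·| = √(50²+40²) = √4100 ≈ 64.031, ∠ = arctan(40/50) ≈ 38.66°
|H| = 10 · 1.0034e+06 / 3622.2 ≈ 2770.1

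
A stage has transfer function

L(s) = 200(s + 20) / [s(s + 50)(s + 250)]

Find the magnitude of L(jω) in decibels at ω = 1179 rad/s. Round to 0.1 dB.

At s = jω = j1179:
zero (s+20): 20 + j1179 → |·| = √(20²+1179²) = √1390441 ≈ 1179.2, ∠ = arctan(1179/20) ≈ 89.03°
pole (s+50): 50 + j1179 → |·| = √(50²+1179²) = √1392541 ≈ 1180.1, ∠ = arctan(1179/50) ≈ 87.57°
pole (s+250): 250 + j1179 → |·| = √(250²+1179²) = √1452541 ≈ 1205.2, ∠ = arctan(1179/250) ≈ 78.03°
pole at origin: |s| = 1179, ∠ = 90.00° (in denominator)
|L| = 200 · 1179.2 / 1.6768e+09 ≈ 0.00014065
Gain = 20 log₁₀(0.00014065) ≈ -77.04 dB

-77.0 dB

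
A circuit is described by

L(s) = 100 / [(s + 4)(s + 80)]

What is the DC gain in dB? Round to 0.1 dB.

L(0) = 100 / (4·80) = 0.3125
20 log₁₀(0.3125) ≈ -10.10 dB

-10.1 dB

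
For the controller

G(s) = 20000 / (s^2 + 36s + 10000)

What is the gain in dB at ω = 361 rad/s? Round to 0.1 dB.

At s = jω = j361:
quadratic: (j361)² + 36·j361 + 10000 = -120321 + j12996 → |·| ≈ 1.2102e+05, ∠ ≈ 173.84°
|G| = 20000 / 1.2102e+05 ≈ 0.16526
Gain = 20 log₁₀(0.16526) ≈ -15.64 dB

-15.6 dB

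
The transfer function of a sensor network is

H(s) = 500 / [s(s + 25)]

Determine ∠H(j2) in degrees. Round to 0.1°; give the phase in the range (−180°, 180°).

-94.6°

At s = jω = j2:
pole (s+25): 25 + j2 → |·| = √(25²+2²) = √629 ≈ 25.08, ∠ = arctan(2/25) ≈ 4.57°
pole at origin: |s| = 2, ∠ = 90.00° (in denominator)
∠H = 0.00° − 94.57° = -94.57°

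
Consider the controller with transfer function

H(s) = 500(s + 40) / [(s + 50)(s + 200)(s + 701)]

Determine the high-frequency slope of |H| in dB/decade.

Each pole contributes −20 dB/decade at high frequency; each zero contributes +20 dB/decade.
Net: 1 zero(s) − 3 pole(s) → -40 dB/decade.

-40 dB/decade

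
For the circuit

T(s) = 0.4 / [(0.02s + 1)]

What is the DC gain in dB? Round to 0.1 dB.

-8.0 dB

T(0) = 0.4 · 1 / 1 = 0.4
20 log₁₀(0.4) ≈ -7.96 dB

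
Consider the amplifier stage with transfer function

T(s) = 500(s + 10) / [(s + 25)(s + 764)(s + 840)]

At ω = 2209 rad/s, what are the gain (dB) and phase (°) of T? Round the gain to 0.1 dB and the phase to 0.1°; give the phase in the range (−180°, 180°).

-80.9 dB, -139.7°

At s = jω = j2209:
zero (s+10): 10 + j2209 → |·| = √(10²+2209²) = √4879781 ≈ 2209, ∠ = arctan(2209/10) ≈ 89.74°
pole (s+25): 25 + j2209 → |·| = √(25²+2209²) = √4880306 ≈ 2209.1, ∠ = arctan(2209/25) ≈ 89.35°
pole (s+764): 764 + j2209 → |·| = √(764²+2209²) = √5463377 ≈ 2337.4, ∠ = arctan(2209/764) ≈ 70.92°
pole (s+840): 840 + j2209 → |·| = √(840²+2209²) = √5585281 ≈ 2363.3, ∠ = arctan(2209/840) ≈ 69.18°
|T| = 500 · 2209 / 1.2203e+10 ≈ 9.0511e-05
Gain = 20 log₁₀(9.0511e-05) ≈ -80.87 dB
∠T = 89.74° − 229.45° = -139.71°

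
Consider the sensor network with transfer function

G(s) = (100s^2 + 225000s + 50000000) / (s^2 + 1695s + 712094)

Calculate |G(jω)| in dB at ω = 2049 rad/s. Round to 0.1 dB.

Substitute s = j2049:
Numerator: 100(j2049)^2 + 225000(j2049) + 50000000 = -369840100 + j461025000
Denominator: (j2049)^2 + 1695(j2049) + 712094 = -3486307 + j3473055
|N| = √(369840100² + 461025000²) ≈ 5.9104e+08, ∠N ≈ 128.74°
|D| = √(3486307² + 3473055²) ≈ 4.921e+06, ∠D ≈ 135.11°
|G| = 5.9104e+08 / 4.921e+06 ≈ 120.11
Gain = 20 log₁₀(120.11) ≈ 41.59 dB

41.6 dB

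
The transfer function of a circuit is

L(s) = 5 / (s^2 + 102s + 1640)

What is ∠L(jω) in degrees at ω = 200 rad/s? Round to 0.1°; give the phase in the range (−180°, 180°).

Substitute s = j200:
Numerator: 5 = 5 + j0
Denominator: (j200)^2 + 102(j200) + 1640 = -38360 + j20400
|N| = √(5² + 0²) ≈ 5, ∠N ≈ 0.00°
|D| = √(38360² + 20400²) ≈ 43447, ∠D ≈ 152.00°
∠L = 0.00° − 152.00° = -152.00°

-152.0°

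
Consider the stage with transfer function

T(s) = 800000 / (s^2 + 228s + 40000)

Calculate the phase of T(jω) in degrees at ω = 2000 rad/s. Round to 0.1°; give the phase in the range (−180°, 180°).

-173.4°

At s = jω = j2000:
quadratic: (j2000)² + 228·j2000 + 40000 = -3960000 + j456000 → |·| ≈ 3.9862e+06, ∠ ≈ 173.43°
∠T = 0.00° − 173.43° = -173.43°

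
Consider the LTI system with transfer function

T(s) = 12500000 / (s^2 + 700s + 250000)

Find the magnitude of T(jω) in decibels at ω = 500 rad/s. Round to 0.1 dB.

At s = jω = j500:
quadratic: (j500)² + 700·j500 + 250000 = 0 + j350000 → |·| ≈ 3.5e+05, ∠ ≈ 90.00°
|T| = 12500000 / 3.5e+05 ≈ 35.714
Gain = 20 log₁₀(35.714) ≈ 31.06 dB

31.1 dB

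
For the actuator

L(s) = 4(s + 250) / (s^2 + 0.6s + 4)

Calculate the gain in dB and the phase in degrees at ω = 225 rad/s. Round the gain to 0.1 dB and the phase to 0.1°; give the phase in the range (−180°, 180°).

-31.5 dB, -137.9°

At s = jω = j225:
zero (s+250): 250 + j225 → |·| = √(250²+225²) = √113125 ≈ 336.34, ∠ = arctan(225/250) ≈ 41.99°
quadratic: (j225)² + 0.6·j225 + 4 = -50621 + j135 → |·| ≈ 50621, ∠ ≈ 179.85°
|L| = 4 · 336.34 / 50621 ≈ 0.026577
Gain = 20 log₁₀(0.026577) ≈ -31.51 dB
∠L = 41.99° − 179.85° = -137.86°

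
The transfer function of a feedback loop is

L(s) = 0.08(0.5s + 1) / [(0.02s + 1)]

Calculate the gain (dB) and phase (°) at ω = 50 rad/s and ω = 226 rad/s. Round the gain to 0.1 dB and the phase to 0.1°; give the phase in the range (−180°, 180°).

ω = 50: 3.0 dB, 42.7°; ω = 226: 5.8 dB, 12.0°

At ω = 50 rad/s:
zero (1 + j50·0.5) = 1 + j25 → |·| ≈ 25.02, ∠ ≈ 87.71°
pole (1 + j50·0.02) = 1 + j1 → |·| ≈ 1.4142, ∠ ≈ 45.00°
|L| = 0.08 · 25.02 / (1.4142) ≈ 1.4154
Gain = 20 log₁₀(1.4154) ≈ 3.02 dB
∠L = (87.71°) − (45.00°) = 42.71°

At ω = 226 rad/s:
zero (1 + j226·0.5) = 1 + j113 → |·| ≈ 113, ∠ ≈ 89.49°
pole (1 + j226·0.02) = 1 + j4.52 → |·| ≈ 4.6293, ∠ ≈ 77.52°
|L| = 0.08 · 113 / (4.6293) ≈ 1.9528
Gain = 20 log₁₀(1.9528) ≈ 5.81 dB
∠L = (89.49°) − (77.52°) = 11.97°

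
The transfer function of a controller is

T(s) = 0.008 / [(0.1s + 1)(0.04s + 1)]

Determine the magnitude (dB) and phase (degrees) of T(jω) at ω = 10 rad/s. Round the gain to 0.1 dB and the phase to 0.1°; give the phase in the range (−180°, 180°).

-45.6 dB, -66.8°

At ω = 10 rad/s:
pole (1 + j10·0.1) = 1 + j1 → |·| ≈ 1.4142, ∠ ≈ 45.00°
pole (1 + j10·0.04) = 1 + j0.4 → |·| ≈ 1.077, ∠ ≈ 21.80°
|T| = 0.008 · 1 / (1.4142 · 1.077) ≈ 0.0052525
Gain = 20 log₁₀(0.0052525) ≈ -45.59 dB
∠T = (0°) − (45.00° + 21.80°) = -66.80°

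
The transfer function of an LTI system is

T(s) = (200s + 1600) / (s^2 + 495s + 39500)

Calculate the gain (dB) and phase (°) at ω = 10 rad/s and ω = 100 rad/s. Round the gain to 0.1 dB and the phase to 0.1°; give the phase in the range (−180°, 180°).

ω = 10: -23.8 dB, 44.2°; ω = 100: -9.2 dB, 26.2°

Substitute s = j10:
Numerator: 200(j10) + 1600 = 1600 + j2000
Denominator: (j10)^2 + 495(j10) + 39500 = 39400 + j4950
|N| = √(1600² + 2000²) ≈ 2561.2, ∠N ≈ 51.34°
|D| = √(39400² + 4950²) ≈ 39710, ∠D ≈ 7.16°
|T| = 2561.2 / 39710 ≈ 0.064498
Gain = 20 log₁₀(0.064498) ≈ -23.81 dB
∠T = 51.34° − 7.16° = 44.18°

Substitute s = j100:
Numerator: 200(j100) + 1600 = 1600 + j20000
Denominator: (j100)^2 + 495(j100) + 39500 = 29500 + j49500
|N| = √(1600² + 20000²) ≈ 20064, ∠N ≈ 85.43°
|D| = √(29500² + 49500²) ≈ 57624, ∠D ≈ 59.21°
|T| = 20064 / 57624 ≈ 0.34819
Gain = 20 log₁₀(0.34819) ≈ -9.16 dB
∠T = 85.43° − 59.21° = 26.22°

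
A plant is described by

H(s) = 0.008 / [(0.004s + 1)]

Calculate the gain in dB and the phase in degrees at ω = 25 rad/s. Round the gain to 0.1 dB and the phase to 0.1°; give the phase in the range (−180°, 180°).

At ω = 25 rad/s:
pole (1 + j25·0.004) = 1 + j0.1 → |·| ≈ 1.005, ∠ ≈ 5.71°
|H| = 0.008 · 1 / (1.005) ≈ 0.0079602
Gain = 20 log₁₀(0.0079602) ≈ -41.98 dB
∠H = (0°) − (5.71°) = -5.71°

-42.0 dB, -5.7°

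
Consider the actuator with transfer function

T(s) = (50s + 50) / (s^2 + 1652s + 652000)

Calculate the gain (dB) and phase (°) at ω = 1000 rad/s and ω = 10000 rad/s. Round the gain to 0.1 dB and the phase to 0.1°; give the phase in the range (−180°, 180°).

Substitute s = j1000:
Numerator: 50(j1000) + 50 = 50 + j50000
Denominator: (j1000)^2 + 1652(j1000) + 652000 = -348000 + j1652000
|N| = √(50² + 50000²) ≈ 50000, ∠N ≈ 89.94°
|D| = √(348000² + 1652000²) ≈ 1.6883e+06, ∠D ≈ 101.90°
|T| = 50000 / 1.6883e+06 ≈ 0.029616
Gain = 20 log₁₀(0.029616) ≈ -30.57 dB
∠T = 89.94° − 101.90° = -11.96°

Substitute s = j10000:
Numerator: 50(j10000) + 50 = 50 + j500000
Denominator: (j10000)^2 + 1652(j10000) + 652000 = -99348000 + j16520000
|N| = √(50² + 500000²) ≈ 5e+05, ∠N ≈ 89.99°
|D| = √(99348000² + 16520000²) ≈ 1.0071e+08, ∠D ≈ 170.56°
|T| = 5e+05 / 1.0071e+08 ≈ 0.0049648
Gain = 20 log₁₀(0.0049648) ≈ -46.08 dB
∠T = 89.99° − 170.56° = -80.57°

ω = 1000: -30.6 dB, -12.0°; ω = 10000: -46.1 dB, -80.6°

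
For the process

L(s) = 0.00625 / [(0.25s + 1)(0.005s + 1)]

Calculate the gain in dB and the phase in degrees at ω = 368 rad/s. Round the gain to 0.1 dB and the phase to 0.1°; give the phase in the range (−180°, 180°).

-89.8 dB, -150.9°

At ω = 368 rad/s:
pole (1 + j368·0.25) = 1 + j92 → |·| ≈ 92.005, ∠ ≈ 89.38°
pole (1 + j368·0.005) = 1 + j1.84 → |·| ≈ 2.0942, ∠ ≈ 61.48°
|L| = 0.00625 · 1 / (92.005 · 2.0942) ≈ 3.2438e-05
Gain = 20 log₁₀(3.2438e-05) ≈ -89.78 dB
∠L = (0°) − (89.38° + 61.48°) = -150.86°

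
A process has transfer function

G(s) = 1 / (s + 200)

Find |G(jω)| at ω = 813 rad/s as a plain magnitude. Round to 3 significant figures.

At s = jω = j813:
pole (s+200): 200 + j813 → |·| = √(200²+813²) = √700969 ≈ 837.24, ∠ = arctan(813/200) ≈ 76.18°
|G| = 1 / 837.24 ≈ 0.0011944

0.00119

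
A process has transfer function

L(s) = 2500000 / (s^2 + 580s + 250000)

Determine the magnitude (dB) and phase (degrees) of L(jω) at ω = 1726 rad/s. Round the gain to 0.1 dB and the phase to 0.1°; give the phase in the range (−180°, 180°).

At s = jω = j1726:
quadratic: (j1726)² + 580·j1726 + 250000 = -2729076 + j1001080 → |·| ≈ 2.9069e+06, ∠ ≈ 159.86°
|L| = 2500000 / 2.9069e+06 ≈ 0.86002
Gain = 20 log₁₀(0.86002) ≈ -1.31 dB
∠L = 0.00° − 159.86° = -159.86°

-1.3 dB, -159.9°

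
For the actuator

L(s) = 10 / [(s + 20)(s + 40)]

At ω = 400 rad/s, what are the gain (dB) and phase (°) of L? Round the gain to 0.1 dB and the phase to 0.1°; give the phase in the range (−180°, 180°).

At s = jω = j400:
pole (s+20): 20 + j400 → |·| = √(20²+400²) = √160400 ≈ 400.5, ∠ = arctan(400/20) ≈ 87.14°
pole (s+40): 40 + j400 → |·| = √(40²+400²) = √161600 ≈ 402, ∠ = arctan(400/40) ≈ 84.29°
|L| = 10 / 1.61e+05 ≈ 6.2112e-05
Gain = 20 log₁₀(6.2112e-05) ≈ -84.14 dB
∠L = 0.00° − 171.43° = -171.43°

-84.1 dB, -171.4°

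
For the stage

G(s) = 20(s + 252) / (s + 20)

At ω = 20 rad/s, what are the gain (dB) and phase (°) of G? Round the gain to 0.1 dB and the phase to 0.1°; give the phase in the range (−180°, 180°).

At s = jω = j20:
zero (s+252): 252 + j20 → |·| = √(252²+20²) = √63904 ≈ 252.79, ∠ = arctan(20/252) ≈ 4.54°
pole (s+20): 20 + j20 → |·| = √(20²+20²) = √800 ≈ 28.284, ∠ = arctan(20/20) ≈ 45.00°
|G| = 20 · 252.79 / 28.284 ≈ 178.75
Gain = 20 log₁₀(178.75) ≈ 45.04 dB
∠G = 4.54° − 45.00° = -40.46°

45.0 dB, -40.5°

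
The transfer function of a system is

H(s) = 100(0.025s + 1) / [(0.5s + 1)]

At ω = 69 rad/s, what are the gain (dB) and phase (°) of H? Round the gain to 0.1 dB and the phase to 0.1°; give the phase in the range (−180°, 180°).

At ω = 69 rad/s:
zero (1 + j69·0.025) = 1 + j1.725 → |·| ≈ 1.9939, ∠ ≈ 59.90°
pole (1 + j69·0.5) = 1 + j34.5 → |·| ≈ 34.514, ∠ ≈ 88.34°
|H| = 100 · 1.9939 / (34.514) ≈ 5.7771
Gain = 20 log₁₀(5.7771) ≈ 15.23 dB
∠H = (59.90°) − (88.34°) = -28.44°

15.2 dB, -28.4°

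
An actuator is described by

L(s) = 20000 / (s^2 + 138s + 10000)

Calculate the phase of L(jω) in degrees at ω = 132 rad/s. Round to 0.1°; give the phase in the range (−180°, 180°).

At s = jω = j132:
quadratic: (j132)² + 138·j132 + 10000 = -7424 + j18216 → |·| ≈ 19671, ∠ ≈ 112.17°
∠L = 0.00° − 112.17° = -112.17°

-112.2°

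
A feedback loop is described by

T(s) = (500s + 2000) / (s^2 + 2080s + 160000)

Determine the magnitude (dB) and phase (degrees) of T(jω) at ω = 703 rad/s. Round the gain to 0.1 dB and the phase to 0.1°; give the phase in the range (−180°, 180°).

-12.6 dB, -13.2°

Substitute s = j703:
Numerator: 500(j703) + 2000 = 2000 + j351500
Denominator: (j703)^2 + 2080(j703) + 160000 = -334209 + j1462240
|N| = √(2000² + 351500²) ≈ 3.5151e+05, ∠N ≈ 89.67°
|D| = √(334209² + 1462240²) ≈ 1.4999e+06, ∠D ≈ 102.87°
|T| = 3.5151e+05 / 1.4999e+06 ≈ 0.23436
Gain = 20 log₁₀(0.23436) ≈ -12.60 dB
∠T = 89.67° − 102.87° = -13.20°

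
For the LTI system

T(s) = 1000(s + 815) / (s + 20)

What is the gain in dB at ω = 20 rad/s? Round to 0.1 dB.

At s = jω = j20:
zero (s+815): 815 + j20 → |·| = √(815²+20²) = √664625 ≈ 815.25, ∠ = arctan(20/815) ≈ 1.41°
pole (s+20): 20 + j20 → |·| = √(20²+20²) = √800 ≈ 28.284, ∠ = arctan(20/20) ≈ 45.00°
|T| = 1000 · 815.25 / 28.284 ≈ 28824
Gain = 20 log₁₀(28824) ≈ 89.20 dB

89.2 dB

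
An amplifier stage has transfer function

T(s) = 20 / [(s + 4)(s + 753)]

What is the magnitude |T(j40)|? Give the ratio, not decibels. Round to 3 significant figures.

At s = jω = j40:
pole (s+4): 4 + j40 → |·| = √(4²+40²) = √1616 ≈ 40.2, ∠ = arctan(40/4) ≈ 84.29°
pole (s+753): 753 + j40 → |·| = √(753²+40²) = √568609 ≈ 754.06, ∠ = arctan(40/753) ≈ 3.04°
|T| = 20 / 30313 ≈ 0.00065978

0.000660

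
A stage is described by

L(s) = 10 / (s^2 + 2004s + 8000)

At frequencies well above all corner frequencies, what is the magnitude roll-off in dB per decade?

-40 dB/decade

Each pole contributes −20 dB/decade at high frequency; each zero contributes +20 dB/decade.
Net: 0 zero(s) − 2 pole(s) → -40 dB/decade.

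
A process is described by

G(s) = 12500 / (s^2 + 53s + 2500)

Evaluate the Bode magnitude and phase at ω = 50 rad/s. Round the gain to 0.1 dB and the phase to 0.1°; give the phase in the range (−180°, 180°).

13.5 dB, -90.0°

At s = jω = j50:
quadratic: (j50)² + 53·j50 + 2500 = 0 + j2650 → |·| ≈ 2650, ∠ ≈ 90.00°
|G| = 12500 / 2650 ≈ 4.717
Gain = 20 log₁₀(4.717) ≈ 13.47 dB
∠G = 0.00° − 90.00° = -90.00°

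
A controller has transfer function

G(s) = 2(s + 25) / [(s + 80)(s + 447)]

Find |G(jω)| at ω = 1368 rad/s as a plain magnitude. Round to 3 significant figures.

0.00139

At s = jω = j1368:
zero (s+25): 25 + j1368 → |·| = √(25²+1368²) = √1872049 ≈ 1368.2, ∠ = arctan(1368/25) ≈ 88.95°
pole (s+80): 80 + j1368 → |·| = √(80²+1368²) = √1877824 ≈ 1370.3, ∠ = arctan(1368/80) ≈ 86.65°
pole (s+447): 447 + j1368 → |·| = √(447²+1368²) = √2071233 ≈ 1439.2, ∠ = arctan(1368/447) ≈ 71.90°
|G| = 2 · 1368.2 / 1.9721e+06 ≈ 0.0013876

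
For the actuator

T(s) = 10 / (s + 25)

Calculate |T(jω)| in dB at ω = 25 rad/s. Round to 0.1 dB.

At s = jω = j25:
pole (s+25): 25 + j25 → |·| = √(25²+25²) = √1250 ≈ 35.355, ∠ = arctan(25/25) ≈ 45.00°
|T| = 10 / 35.355 ≈ 0.28285
Gain = 20 log₁₀(0.28285) ≈ -10.97 dB

-11.0 dB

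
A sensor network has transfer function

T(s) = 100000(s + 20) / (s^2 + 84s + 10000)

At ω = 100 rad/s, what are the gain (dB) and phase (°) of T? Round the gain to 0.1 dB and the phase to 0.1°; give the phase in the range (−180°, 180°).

61.7 dB, -11.3°

At s = jω = j100:
zero (s+20): 20 + j100 → |·| = √(20²+100²) = √10400 ≈ 101.98, ∠ = arctan(100/20) ≈ 78.69°
quadratic: (j100)² + 84·j100 + 10000 = 0 + j8400 → |·| ≈ 8400, ∠ ≈ 90.00°
|T| = 100000 · 101.98 / 8400 ≈ 1214
Gain = 20 log₁₀(1214) ≈ 61.68 dB
∠T = 78.69° − 90.00° = -11.31°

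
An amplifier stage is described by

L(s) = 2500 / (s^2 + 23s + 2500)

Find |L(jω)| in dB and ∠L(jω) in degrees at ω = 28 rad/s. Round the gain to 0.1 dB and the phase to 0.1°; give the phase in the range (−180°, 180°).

2.7 dB, -20.6°

At s = jω = j28:
quadratic: (j28)² + 23·j28 + 2500 = 1716 + j644 → |·| ≈ 1832.9, ∠ ≈ 20.57°
|L| = 2500 / 1832.9 ≈ 1.364
Gain = 20 log₁₀(1.364) ≈ 2.70 dB
∠L = 0.00° − 20.57° = -20.57°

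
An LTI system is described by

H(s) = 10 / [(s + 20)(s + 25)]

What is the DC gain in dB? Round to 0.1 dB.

H(0) = 10 / (20·25) = 0.02
20 log₁₀(0.02) ≈ -33.98 dB

-34.0 dB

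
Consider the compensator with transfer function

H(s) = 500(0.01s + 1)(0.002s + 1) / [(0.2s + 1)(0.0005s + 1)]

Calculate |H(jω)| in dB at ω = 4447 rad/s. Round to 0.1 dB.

At ω = 4447 rad/s:
zero (1 + j4447·0.01) = 1 + j44.47 → |·| ≈ 44.481, ∠ ≈ 88.71°
zero (1 + j4447·0.002) = 1 + j8.894 → |·| ≈ 8.95, ∠ ≈ 83.58°
pole (1 + j4447·0.2) = 1 + j889.4 → |·| ≈ 889.4, ∠ ≈ 89.94°
pole (1 + j4447·0.0005) = 1 + j2.2235 → |·| ≈ 2.438, ∠ ≈ 65.78°
|H| = 500 · 44.481 · 8.95 / (889.4 · 2.438) ≈ 91.799
Gain = 20 log₁₀(91.799) ≈ 39.26 dB

39.3 dB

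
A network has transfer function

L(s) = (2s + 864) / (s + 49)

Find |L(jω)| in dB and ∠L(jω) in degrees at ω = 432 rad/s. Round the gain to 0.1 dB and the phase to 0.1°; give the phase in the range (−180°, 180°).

9.0 dB, -38.5°

Substitute s = j432:
Numerator: 2(j432) + 864 = 864 + j864
Denominator: (j432) + 49 = 49 + j432
|N| = √(864² + 864²) ≈ 1221.9, ∠N ≈ 45.00°
|D| = √(49² + 432²) ≈ 434.77, ∠D ≈ 83.53°
|L| = 1221.9 / 434.77 ≈ 2.8105
Gain = 20 log₁₀(2.8105) ≈ 8.98 dB
∠L = 45.00° − 83.53° = -38.53°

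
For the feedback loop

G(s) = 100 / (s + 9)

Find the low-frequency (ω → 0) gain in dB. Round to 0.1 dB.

G(0) = 100 / 9 ≈ 11.111
20 log₁₀(11.111) ≈ 20.92 dB

20.9 dB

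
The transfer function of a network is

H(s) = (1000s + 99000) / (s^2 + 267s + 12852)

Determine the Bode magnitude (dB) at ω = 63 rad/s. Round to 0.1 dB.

15.8 dB

Substitute s = j63:
Numerator: 1000(j63) + 99000 = 99000 + j63000
Denominator: (j63)^2 + 267(j63) + 12852 = 8883 + j16821
|N| = √(99000² + 63000²) ≈ 1.1735e+05, ∠N ≈ 32.47°
|D| = √(8883² + 16821²) ≈ 19022, ∠D ≈ 62.16°
|H| = 1.1735e+05 / 19022 ≈ 6.1692
Gain = 20 log₁₀(6.1692) ≈ 15.80 dB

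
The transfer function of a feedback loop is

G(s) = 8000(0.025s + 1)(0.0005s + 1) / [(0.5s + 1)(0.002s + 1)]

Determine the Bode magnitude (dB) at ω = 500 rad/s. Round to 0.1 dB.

At ω = 500 rad/s:
zero (1 + j500·0.025) = 1 + j12.5 → |·| ≈ 12.54, ∠ ≈ 85.43°
zero (1 + j500·0.0005) = 1 + j0.25 → |·| ≈ 1.0308, ∠ ≈ 14.04°
pole (1 + j500·0.5) = 1 + j250 → |·| ≈ 250, ∠ ≈ 89.77°
pole (1 + j500·0.002) = 1 + j1 → |·| ≈ 1.4142, ∠ ≈ 45.00°
|G| = 8000 · 12.54 · 1.0308 / (250 · 1.4142) ≈ 292.49
Gain = 20 log₁₀(292.49) ≈ 49.32 dB

49.3 dB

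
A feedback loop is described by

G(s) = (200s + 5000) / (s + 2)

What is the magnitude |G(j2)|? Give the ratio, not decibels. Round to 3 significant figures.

Substitute s = j2:
Numerator: 200(j2) + 5000 = 5000 + j400
Denominator: (j2) + 2 = 2 + j2
|N| = √(5000² + 400²) ≈ 5016, ∠N ≈ 4.57°
|D| = √(2² + 2²) ≈ 2.8284, ∠D ≈ 45.00°
|G| = 5016 / 2.8284 ≈ 1773.4

1.77e+03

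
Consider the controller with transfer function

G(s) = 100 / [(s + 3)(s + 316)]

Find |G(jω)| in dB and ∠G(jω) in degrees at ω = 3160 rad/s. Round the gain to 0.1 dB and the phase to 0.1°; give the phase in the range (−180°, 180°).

-100.0 dB, -174.2°

At s = jω = j3160:
pole (s+3): 3 + j3160 → |·| = √(3²+3160²) = √9985609 ≈ 3160, ∠ = arctan(3160/3) ≈ 89.95°
pole (s+316): 316 + j3160 → |·| = √(316²+3160²) = √10085456 ≈ 3175.8, ∠ = arctan(3160/316) ≈ 84.29°
|G| = 100 / 1.0036e+07 ≈ 9.9641e-06
Gain = 20 log₁₀(9.9641e-06) ≈ -100.03 dB
∠G = 0.00° − 174.24° = -174.24°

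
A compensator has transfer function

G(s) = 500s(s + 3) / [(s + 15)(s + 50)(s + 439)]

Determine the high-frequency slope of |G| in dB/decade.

-20 dB/decade

Each pole contributes −20 dB/decade at high frequency; each zero contributes +20 dB/decade.
Net: 2 zero(s) − 3 pole(s) → -20 dB/decade.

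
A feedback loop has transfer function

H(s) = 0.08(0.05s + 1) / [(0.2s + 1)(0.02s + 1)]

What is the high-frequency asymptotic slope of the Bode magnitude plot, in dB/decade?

-20 dB/decade

Each pole contributes −20 dB/decade at high frequency; each zero contributes +20 dB/decade.
Net: 1 zero(s) − 2 pole(s) → -20 dB/decade.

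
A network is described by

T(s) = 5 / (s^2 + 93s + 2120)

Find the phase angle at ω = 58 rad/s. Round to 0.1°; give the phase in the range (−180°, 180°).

-103.0°

Substitute s = j58:
Numerator: 5 = 5 + j0
Denominator: (j58)^2 + 93(j58) + 2120 = -1244 + j5394
|N| = √(5² + 0²) ≈ 5, ∠N ≈ 0.00°
|D| = √(1244² + 5394²) ≈ 5535.6, ∠D ≈ 102.99°
∠T = 0.00° − 102.99° = -102.99°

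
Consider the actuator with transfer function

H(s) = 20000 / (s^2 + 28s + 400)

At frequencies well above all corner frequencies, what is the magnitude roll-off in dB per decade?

Each pole contributes −20 dB/decade at high frequency; each zero contributes +20 dB/decade.
Net: 0 zero(s) − 2 pole(s) → -40 dB/decade.

-40 dB/decade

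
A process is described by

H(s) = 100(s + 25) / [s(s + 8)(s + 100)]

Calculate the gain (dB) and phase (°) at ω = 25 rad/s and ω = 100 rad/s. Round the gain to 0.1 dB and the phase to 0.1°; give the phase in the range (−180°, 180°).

At s = jω = j25:
zero (s+25): 25 + j25 → |·| = √(25²+25²) = √1250 ≈ 35.355, ∠ = arctan(25/25) ≈ 45.00°
pole (s+8): 8 + j25 → |·| = √(8²+25²) = √689 ≈ 26.249, ∠ = arctan(25/8) ≈ 72.26°
pole (s+100): 100 + j25 → |·| = √(100²+25²) = √10625 ≈ 103.08, ∠ = arctan(25/100) ≈ 14.04°
pole at origin: |s| = 25, ∠ = 90.00° (in denominator)
|H| = 100 · 35.355 / 67644 ≈ 0.052266
Gain = 20 log₁₀(0.052266) ≈ -25.64 dB
∠H = 45.00° − 176.30° = -131.30°

At s = jω = j100:
zero (s+25): 25 + j100 → |·| = √(25²+100²) = √10625 ≈ 103.08, ∠ = arctan(100/25) ≈ 75.96°
pole (s+8): 8 + j100 → |·| = √(8²+100²) = √10064 ≈ 100.32, ∠ = arctan(100/8) ≈ 85.43°
pole (s+100): 100 + j100 → |·| = √(100²+100²) = √20000 ≈ 141.42, ∠ = arctan(100/100) ≈ 45.00°
pole at origin: |s| = 100, ∠ = 90.00° (in denominator)
|H| = 100 · 103.08 / 1.4187e+06 ≈ 0.0072658
Gain = 20 log₁₀(0.0072658) ≈ -42.77 dB
∠H = 75.96° − 220.43° = -144.47°

ω = 25: -25.6 dB, -131.3°; ω = 100: -42.8 dB, -144.5°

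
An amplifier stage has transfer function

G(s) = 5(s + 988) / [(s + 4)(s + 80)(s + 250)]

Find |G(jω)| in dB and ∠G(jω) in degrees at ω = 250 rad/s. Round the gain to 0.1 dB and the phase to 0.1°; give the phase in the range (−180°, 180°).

-73.2 dB, 167.9°

At s = jω = j250:
zero (s+988): 988 + j250 → |·| = √(988²+250²) = √1038644 ≈ 1019.1, ∠ = arctan(250/988) ≈ 14.20°
pole (s+4): 4 + j250 → |·| = √(4²+250²) = √62516 ≈ 250.03, ∠ = arctan(250/4) ≈ 89.08°
pole (s+80): 80 + j250 → |·| = √(80²+250²) = √68900 ≈ 262.49, ∠ = arctan(250/80) ≈ 72.26°
pole (s+250): 250 + j250 → |·| = √(250²+250²) = √125000 ≈ 353.55, ∠ = arctan(250/250) ≈ 45.00°
|G| = 5 · 1019.1 / 2.3204e+07 ≈ 0.0002196
Gain = 20 log₁₀(0.0002196) ≈ -73.17 dB
∠G = 14.20° − 206.34° = -192.14° ≡ 167.86° (principal value)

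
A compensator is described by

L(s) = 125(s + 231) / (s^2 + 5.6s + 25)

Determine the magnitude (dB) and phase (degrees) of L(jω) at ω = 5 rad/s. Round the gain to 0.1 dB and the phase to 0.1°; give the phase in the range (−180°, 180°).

60.3 dB, -88.8°

At s = jω = j5:
zero (s+231): 231 + j5 → |·| = √(231²+5²) = √53386 ≈ 231.05, ∠ = arctan(5/231) ≈ 1.24°
quadratic: (j5)² + 5.6·j5 + 25 = 0 + j28 → |·| ≈ 28, ∠ ≈ 90.00°
|L| = 125 · 231.05 / 28 ≈ 1031.5
Gain = 20 log₁₀(1031.5) ≈ 60.27 dB
∠L = 1.24° − 90.00° = -88.76°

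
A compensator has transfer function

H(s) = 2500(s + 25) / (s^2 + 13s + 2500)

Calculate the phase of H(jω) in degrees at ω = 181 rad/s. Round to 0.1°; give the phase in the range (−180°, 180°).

-93.4°

At s = jω = j181:
zero (s+25): 25 + j181 → |·| = √(25²+181²) = √33386 ≈ 182.72, ∠ = arctan(181/25) ≈ 82.14°
quadratic: (j181)² + 13·j181 + 2500 = -30261 + j2353 → |·| ≈ 30352, ∠ ≈ 175.55°
∠H = 82.14° − 175.55° = -93.41°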